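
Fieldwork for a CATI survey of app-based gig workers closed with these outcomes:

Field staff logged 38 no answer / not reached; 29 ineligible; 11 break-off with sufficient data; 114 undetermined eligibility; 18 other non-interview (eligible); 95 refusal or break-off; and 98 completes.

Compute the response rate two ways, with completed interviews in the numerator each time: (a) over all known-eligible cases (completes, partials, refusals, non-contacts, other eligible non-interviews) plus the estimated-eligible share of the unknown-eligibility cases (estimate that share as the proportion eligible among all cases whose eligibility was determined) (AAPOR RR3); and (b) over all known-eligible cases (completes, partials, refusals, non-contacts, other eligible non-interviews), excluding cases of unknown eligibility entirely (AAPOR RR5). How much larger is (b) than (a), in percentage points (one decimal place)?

10.7

Top = 98
Known eligible = 98 + 11 + 95 + 38 + 18 = 260
e = 260 / (260 + 29) = 260 / 289 = 0.8997
Estimated eligible among unknowns = 0.8997 × 114 = 102.57
Denominator = 260 + 102.57 = 362.57
RR3 = 98 / 362.57 = 0.2703
Denominator = 98 + 11 + 95 + 38 + 18 = 260
RR5 = 98 / 260 = 0.3769
Difference = 37.69 − 27.03 = 10.66 percentage points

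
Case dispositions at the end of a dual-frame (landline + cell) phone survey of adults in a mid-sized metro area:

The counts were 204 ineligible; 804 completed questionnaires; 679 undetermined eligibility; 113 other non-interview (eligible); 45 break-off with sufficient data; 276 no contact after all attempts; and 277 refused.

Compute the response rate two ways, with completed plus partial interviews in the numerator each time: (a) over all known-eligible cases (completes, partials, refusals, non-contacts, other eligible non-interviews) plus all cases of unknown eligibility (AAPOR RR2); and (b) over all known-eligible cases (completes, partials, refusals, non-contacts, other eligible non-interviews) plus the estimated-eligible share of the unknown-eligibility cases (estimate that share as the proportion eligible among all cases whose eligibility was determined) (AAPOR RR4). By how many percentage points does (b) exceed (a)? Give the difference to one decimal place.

1.5

Num = 804 + 45 = 849
Denom = 804 + 45 + 277 + 276 + 113 + 679 = 2194
RR2 = 849 / 2194 = 0.3870
Known eligible = 804 + 45 + 277 + 276 + 113 = 1515
e = 1515 / (1515 + 204) = 1515 / 1719 = 0.8813
e × U = 0.8813 × 679 = 598.40
Denom = 1515 + 598.40 = 2113.40
RR4 = 849 / 2113.40 = 0.4017
Difference = 40.17 − 38.70 = 1.47 percentage points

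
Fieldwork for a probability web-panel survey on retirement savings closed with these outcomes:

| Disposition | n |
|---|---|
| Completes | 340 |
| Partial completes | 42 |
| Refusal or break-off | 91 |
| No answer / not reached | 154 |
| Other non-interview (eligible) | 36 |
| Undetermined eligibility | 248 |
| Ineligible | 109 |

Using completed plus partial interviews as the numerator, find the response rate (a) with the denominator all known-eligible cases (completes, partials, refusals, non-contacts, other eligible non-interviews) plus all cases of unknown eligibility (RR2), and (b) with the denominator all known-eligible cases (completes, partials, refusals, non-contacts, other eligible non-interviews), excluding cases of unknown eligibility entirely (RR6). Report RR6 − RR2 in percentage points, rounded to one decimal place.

Top = 340 + 42 = 382
Denom = 340 + 42 + 91 + 154 + 36 + 248 = 911
RR2 = 382 / 911 = 0.4193
Denom = 340 + 42 + 91 + 154 + 36 = 663
RR6 = 382 / 663 = 0.5762
Difference = 57.62 − 41.93 = 15.69 percentage points

15.7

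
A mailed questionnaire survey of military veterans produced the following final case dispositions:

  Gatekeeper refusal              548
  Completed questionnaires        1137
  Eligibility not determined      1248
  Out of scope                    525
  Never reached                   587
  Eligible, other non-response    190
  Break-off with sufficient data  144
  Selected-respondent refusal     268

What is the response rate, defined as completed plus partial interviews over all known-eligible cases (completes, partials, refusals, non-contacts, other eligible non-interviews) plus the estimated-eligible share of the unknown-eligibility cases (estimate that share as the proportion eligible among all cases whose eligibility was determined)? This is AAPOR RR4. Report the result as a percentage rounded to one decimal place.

32.6%

Declined to participate = 548 + 268 = 816
Num → 1137 + 144 = 1281
Eligible (known) → 1137 + 144 + 816 + 587 + 190 = 2874
e = 2874 / (2874 + 525) = 2874 / 3399 = 0.8455
e × U → 0.8455 × 1248 = 1055.18
Base → 2874 + 1055.18 = 3929.18
RR4 = 1281 / 3929.18 = 0.3260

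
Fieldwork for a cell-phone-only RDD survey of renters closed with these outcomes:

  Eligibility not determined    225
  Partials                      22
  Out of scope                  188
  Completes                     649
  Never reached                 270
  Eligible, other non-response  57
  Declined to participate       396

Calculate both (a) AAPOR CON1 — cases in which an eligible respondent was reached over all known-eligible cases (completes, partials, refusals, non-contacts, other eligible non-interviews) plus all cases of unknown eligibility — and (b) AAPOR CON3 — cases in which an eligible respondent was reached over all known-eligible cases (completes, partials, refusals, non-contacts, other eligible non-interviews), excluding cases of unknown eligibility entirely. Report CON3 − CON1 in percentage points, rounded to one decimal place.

11.2

Num → 649 + 22 + 396 + 57 = 1124
Denominator → 649 + 22 + 396 + 270 + 57 + 225 = 1619
CON1 = 1124 / 1619 = 0.6943
Denominator → 649 + 22 + 396 + 270 + 57 = 1394
CON3 = 1124 / 1394 = 0.8063
Difference = 80.63 − 69.43 = 11.20 percentage points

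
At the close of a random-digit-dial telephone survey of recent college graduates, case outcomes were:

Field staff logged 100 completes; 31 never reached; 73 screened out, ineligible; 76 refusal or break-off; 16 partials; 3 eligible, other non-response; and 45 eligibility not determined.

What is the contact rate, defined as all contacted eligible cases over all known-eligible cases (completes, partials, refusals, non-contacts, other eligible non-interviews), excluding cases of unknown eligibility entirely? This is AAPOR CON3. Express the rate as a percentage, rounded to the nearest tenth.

86.3%

Top = 100 + 16 + 76 + 3 = 195
Denom = 100 + 16 + 76 + 31 + 3 = 226
CON3 = 195 / 226 = 0.8628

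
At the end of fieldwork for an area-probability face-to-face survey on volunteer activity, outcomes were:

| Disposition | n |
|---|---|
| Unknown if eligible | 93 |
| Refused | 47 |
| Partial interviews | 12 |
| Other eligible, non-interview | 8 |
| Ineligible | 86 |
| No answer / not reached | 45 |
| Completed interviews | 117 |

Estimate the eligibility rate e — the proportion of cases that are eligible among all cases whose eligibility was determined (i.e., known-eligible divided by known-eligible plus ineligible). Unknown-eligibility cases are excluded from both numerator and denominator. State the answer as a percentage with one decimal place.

Eligible (known) = 117 + 12 + 47 + 45 + 8 = 229
e = 229 / (229 + 86) = 229 / 315 = 0.7270

72.7%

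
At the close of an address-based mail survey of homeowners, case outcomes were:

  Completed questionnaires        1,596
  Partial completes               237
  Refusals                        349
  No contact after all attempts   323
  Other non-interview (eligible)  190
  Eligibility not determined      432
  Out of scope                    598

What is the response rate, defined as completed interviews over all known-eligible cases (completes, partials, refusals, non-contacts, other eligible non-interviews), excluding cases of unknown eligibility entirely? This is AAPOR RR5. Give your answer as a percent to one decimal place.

59.2%

Numerator: 1596
Denominator: 1596 + 237 + 349 + 323 + 190 = 2695
RR5 = 1596 / 2695 = 0.5922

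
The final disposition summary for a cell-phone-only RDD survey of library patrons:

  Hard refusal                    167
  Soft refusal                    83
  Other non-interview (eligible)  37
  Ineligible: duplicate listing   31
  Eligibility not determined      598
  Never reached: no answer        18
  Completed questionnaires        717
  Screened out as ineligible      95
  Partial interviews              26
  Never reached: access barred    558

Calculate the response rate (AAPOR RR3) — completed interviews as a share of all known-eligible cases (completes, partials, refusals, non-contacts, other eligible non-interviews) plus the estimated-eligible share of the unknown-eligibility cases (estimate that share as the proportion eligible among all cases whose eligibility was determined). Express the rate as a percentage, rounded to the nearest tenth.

Refusals = 167 + 83 = 250
Never reached = 18 + 558 = 576
Not eligible = 95 + 31 = 126
Top = 717
Determined eligible = 717 + 26 + 250 + 576 + 37 = 1606
e = 1606 / (1606 + 126) = 1606 / 1732 = 0.9273
Eligible share of unknowns = 0.9273 × 598 = 554.53
Base = 1606 + 554.53 = 2160.53
RR3 = 717 / 2160.53 = 0.3319

33.2%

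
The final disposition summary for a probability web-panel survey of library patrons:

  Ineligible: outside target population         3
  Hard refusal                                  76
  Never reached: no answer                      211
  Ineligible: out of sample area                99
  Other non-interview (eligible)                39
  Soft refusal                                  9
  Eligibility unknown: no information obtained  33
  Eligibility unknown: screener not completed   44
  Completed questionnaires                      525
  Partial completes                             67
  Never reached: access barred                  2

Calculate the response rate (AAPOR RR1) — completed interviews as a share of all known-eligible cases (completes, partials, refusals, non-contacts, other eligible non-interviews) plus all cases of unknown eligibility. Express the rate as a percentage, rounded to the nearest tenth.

52.2%

Refused = 76 + 9 = 85
Non-contacts = 211 + 2 = 213
Unknown if eligible = 44 + 33 = 77
Out of scope = 3 + 99 = 102
Num = 525
Denom = 525 + 67 + 85 + 213 + 39 + 77 = 1006
RR1 = 525 / 1006 = 0.5219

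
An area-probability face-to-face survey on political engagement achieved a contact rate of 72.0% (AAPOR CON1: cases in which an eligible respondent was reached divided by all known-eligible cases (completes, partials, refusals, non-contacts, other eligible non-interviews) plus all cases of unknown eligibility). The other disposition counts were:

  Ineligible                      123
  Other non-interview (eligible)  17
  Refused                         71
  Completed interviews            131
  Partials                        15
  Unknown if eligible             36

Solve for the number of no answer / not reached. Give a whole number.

55

Numerator = 131 + 15 + 71 + 17 = 234
CON1 = 234 / D = 0.720
D = 234 / 0.720 = 325.0
Other denominator terms total 270
no answer / not reached = 325.0 − 270 ≈ 55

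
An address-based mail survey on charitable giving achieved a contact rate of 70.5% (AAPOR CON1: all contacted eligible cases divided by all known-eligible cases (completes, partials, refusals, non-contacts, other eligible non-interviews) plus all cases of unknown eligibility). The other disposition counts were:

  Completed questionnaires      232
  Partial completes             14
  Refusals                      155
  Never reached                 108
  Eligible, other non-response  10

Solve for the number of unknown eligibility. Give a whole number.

64

Num → 232 + 14 + 155 + 10 = 411
CON1 = 411 / D = 0.705
D = 411 / 0.705 = 583.0
Other denominator terms total 519
unknown eligibility = 583.0 − 519 ≈ 64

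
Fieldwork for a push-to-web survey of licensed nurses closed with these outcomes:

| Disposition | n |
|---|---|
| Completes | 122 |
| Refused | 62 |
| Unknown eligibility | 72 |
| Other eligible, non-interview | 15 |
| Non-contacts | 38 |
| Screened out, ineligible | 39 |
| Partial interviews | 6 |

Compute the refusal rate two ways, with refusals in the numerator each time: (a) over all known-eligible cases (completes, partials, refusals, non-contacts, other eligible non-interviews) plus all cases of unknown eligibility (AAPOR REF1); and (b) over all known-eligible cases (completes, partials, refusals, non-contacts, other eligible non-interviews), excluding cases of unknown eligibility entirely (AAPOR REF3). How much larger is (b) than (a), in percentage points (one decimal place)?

Top: 62
Base: 122 + 6 + 62 + 38 + 15 + 72 = 315
REF1 = 62 / 315 = 0.1968
Base: 122 + 6 + 62 + 38 + 15 = 243
REF3 = 62 / 243 = 0.2551
Difference = 25.51 − 19.68 = 5.83 percentage points

5.8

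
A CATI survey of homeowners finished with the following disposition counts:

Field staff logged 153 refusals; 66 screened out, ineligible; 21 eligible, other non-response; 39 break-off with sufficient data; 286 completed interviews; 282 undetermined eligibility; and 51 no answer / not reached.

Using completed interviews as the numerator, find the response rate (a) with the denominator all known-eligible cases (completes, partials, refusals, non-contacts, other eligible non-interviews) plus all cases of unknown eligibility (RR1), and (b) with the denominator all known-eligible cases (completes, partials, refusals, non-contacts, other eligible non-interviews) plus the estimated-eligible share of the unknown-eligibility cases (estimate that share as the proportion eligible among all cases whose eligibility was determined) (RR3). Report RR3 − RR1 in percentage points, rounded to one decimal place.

Top → 286
Denom → 286 + 39 + 153 + 51 + 21 + 282 = 832
RR1 = 286 / 832 = 0.3438
Known eligible → 286 + 39 + 153 + 51 + 21 = 550
e = 550 / (550 + 66) = 550 / 616 = 0.8929
Estimated eligible among unknowns → 0.8929 × 282 = 251.80
Denom → 550 + 251.80 = 801.80
RR3 = 286 / 801.80 = 0.3567
Difference = 35.67 − 34.38 = 1.29 percentage points

1.3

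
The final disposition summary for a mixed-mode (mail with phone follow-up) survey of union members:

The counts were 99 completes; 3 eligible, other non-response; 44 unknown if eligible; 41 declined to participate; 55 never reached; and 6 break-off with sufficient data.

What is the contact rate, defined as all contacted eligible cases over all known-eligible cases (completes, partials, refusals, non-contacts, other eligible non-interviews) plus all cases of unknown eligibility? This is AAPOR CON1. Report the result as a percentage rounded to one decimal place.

60.1%

Numerator: 99 + 6 + 41 + 3 = 149
Denominator: 99 + 6 + 41 + 55 + 3 + 44 = 248
CON1 = 149 / 248 = 0.6008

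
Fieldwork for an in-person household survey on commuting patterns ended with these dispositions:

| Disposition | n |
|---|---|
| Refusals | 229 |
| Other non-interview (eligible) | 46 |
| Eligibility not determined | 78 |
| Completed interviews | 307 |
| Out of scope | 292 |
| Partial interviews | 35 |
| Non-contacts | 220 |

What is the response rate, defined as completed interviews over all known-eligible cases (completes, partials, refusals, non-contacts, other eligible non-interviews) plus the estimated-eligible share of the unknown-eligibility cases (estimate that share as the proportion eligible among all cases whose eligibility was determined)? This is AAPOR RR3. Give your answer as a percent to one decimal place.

34.3%

Num → 307
Known eligible → 307 + 35 + 229 + 220 + 46 = 837
e = 837 / (837 + 292) = 837 / 1129 = 0.7414
Estimated eligible among unknowns → 0.7414 × 78 = 57.83
Denom → 837 + 57.83 = 894.83
RR3 = 307 / 894.83 = 0.3431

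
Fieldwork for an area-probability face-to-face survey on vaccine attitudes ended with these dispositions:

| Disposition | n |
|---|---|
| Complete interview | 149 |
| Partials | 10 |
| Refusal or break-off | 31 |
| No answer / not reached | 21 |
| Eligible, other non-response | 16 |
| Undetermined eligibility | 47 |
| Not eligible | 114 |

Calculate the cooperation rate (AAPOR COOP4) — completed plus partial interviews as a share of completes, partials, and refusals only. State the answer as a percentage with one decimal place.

Top = 149 + 10 = 159
Denom = 149 + 10 + 31 = 190
COOP4 = 159 / 190 = 0.8368

83.7%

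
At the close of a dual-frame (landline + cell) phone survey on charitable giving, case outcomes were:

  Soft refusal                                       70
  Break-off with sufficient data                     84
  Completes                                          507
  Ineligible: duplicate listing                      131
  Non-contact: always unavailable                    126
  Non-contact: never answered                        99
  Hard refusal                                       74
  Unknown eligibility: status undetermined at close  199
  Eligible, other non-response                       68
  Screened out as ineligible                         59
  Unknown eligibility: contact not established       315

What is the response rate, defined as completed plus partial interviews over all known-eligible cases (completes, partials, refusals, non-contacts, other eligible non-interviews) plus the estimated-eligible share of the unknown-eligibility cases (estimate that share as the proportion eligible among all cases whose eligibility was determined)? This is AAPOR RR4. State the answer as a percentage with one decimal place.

Declined to participate = 74 + 70 = 144
Never reached = 99 + 126 = 225
Undetermined eligibility = 315 + 199 = 514
Out of scope = 59 + 131 = 190
Num: 507 + 84 = 591
Known eligible: 507 + 84 + 144 + 225 + 68 = 1028
e = 1028 / (1028 + 190) = 1028 / 1218 = 0.8440
e × U: 0.8440 × 514 = 433.82
Base: 1028 + 433.82 = 1461.82
RR4 = 591 / 1461.82 = 0.4043

40.4%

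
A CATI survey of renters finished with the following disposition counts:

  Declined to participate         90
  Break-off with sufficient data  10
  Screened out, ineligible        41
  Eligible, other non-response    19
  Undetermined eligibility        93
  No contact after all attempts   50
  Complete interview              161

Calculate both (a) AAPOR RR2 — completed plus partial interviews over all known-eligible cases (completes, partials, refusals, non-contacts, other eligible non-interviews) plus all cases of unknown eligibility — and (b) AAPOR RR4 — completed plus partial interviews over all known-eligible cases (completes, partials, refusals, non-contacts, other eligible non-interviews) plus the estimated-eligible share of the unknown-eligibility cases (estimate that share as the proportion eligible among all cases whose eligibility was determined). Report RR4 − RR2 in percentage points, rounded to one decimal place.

1.0

Numerator → 161 + 10 = 171
Base → 161 + 10 + 90 + 50 + 19 + 93 = 423
RR2 = 171 / 423 = 0.4043
Eligible (known) → 161 + 10 + 90 + 50 + 19 = 330
e = 330 / (330 + 41) = 330 / 371 = 0.8895
e × U → 0.8895 × 93 = 82.72
Base → 330 + 82.72 = 412.72
RR4 = 171 / 412.72 = 0.4143
Difference = 41.43 − 40.43 = 1.00 percentage points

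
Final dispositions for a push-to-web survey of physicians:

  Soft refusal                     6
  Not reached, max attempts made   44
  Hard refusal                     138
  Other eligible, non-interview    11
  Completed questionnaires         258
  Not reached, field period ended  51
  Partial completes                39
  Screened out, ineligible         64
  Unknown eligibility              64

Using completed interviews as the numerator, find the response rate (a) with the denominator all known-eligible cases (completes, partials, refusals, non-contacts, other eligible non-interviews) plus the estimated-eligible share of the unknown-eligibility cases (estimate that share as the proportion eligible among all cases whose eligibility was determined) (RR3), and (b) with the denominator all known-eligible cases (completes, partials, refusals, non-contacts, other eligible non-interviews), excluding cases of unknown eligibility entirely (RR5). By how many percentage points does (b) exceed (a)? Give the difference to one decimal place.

Refusals = 138 + 6 = 144
Never reached = 51 + 44 = 95
Numerator → 258
Determined eligible → 258 + 39 + 144 + 95 + 11 = 547
e = 547 / (547 + 64) = 547 / 611 = 0.8953
e × U → 0.8953 × 64 = 57.30
Denom → 547 + 57.30 = 604.30
RR3 = 258 / 604.30 = 0.4269
Denom → 258 + 39 + 144 + 95 + 11 = 547
RR5 = 258 / 547 = 0.4717
Difference = 47.17 − 42.69 = 4.48 percentage points

4.5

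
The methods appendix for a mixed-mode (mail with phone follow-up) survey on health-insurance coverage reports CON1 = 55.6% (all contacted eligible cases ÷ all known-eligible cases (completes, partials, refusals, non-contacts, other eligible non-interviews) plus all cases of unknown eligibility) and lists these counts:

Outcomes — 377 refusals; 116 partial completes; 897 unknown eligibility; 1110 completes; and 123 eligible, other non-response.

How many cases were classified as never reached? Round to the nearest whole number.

481

Top: 1110 + 116 + 377 + 123 = 1726
CON1 = 1726 / D = 0.556
D = 1726 / 0.556 = 3104.3
Other denominator terms total 2623
never reached = 3104.3 − 2623 ≈ 481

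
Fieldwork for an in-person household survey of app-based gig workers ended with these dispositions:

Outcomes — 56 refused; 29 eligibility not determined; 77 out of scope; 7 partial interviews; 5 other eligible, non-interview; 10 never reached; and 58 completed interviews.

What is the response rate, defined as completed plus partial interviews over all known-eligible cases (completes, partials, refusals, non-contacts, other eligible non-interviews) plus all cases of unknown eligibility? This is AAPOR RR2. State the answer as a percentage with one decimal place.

39.4%

Num = 58 + 7 = 65
Denom = 58 + 7 + 56 + 10 + 5 + 29 = 165
RR2 = 65 / 165 = 0.3939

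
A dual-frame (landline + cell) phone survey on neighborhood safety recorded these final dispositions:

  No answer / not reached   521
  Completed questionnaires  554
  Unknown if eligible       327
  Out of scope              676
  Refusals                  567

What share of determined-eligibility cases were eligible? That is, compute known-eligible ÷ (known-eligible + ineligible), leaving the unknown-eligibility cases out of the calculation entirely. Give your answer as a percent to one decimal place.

70.8%

Known eligible: 554 + 567 + 521 = 1642
e = 1642 / (1642 + 676) = 1642 / 2318 = 0.7084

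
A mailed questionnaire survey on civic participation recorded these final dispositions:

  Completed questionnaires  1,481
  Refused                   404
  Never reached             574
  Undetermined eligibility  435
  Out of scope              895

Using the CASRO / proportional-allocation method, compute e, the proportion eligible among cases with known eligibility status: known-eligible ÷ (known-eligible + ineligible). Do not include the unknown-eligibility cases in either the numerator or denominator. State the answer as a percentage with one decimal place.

73.3%

Eligible (known): 1481 + 404 + 574 = 2459
e = 2459 / (2459 + 895) = 2459 / 3354 = 0.7332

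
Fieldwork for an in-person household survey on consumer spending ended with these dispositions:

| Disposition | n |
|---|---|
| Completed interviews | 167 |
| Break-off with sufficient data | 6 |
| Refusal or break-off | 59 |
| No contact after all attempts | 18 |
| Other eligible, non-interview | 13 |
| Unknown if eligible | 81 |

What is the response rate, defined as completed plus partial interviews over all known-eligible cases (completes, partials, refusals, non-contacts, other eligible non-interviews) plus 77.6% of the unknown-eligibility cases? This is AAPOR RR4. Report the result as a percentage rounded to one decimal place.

53.1%

Num: 167 + 6 = 173
Eligible (known): 167 + 6 + 59 + 18 + 13 = 263
Estimated eligible among unknowns: 0.7760 × 81 = 62.86
Denom: 263 + 62.86 = 325.86
RR4 = 173 / 325.86 = 0.5309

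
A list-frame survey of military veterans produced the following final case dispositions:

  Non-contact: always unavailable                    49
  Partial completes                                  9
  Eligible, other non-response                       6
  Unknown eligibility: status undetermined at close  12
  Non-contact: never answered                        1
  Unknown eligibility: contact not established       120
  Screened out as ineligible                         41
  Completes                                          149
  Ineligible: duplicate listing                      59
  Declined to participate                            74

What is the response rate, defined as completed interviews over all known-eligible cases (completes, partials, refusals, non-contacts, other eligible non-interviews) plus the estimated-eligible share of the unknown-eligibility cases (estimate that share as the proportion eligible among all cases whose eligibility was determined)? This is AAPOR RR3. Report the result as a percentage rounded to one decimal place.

No answer / not reached = 1 + 49 = 50
Unknown if eligible = 120 + 12 = 132
Screened out, ineligible = 41 + 59 = 100
Numerator = 149
Known eligible = 149 + 9 + 74 + 50 + 6 = 288
e = 288 / (288 + 100) = 288 / 388 = 0.7423
Estimated eligible among unknowns = 0.7423 × 132 = 97.98
Base = 288 + 97.98 = 385.98
RR3 = 149 / 385.98 = 0.3860

38.6%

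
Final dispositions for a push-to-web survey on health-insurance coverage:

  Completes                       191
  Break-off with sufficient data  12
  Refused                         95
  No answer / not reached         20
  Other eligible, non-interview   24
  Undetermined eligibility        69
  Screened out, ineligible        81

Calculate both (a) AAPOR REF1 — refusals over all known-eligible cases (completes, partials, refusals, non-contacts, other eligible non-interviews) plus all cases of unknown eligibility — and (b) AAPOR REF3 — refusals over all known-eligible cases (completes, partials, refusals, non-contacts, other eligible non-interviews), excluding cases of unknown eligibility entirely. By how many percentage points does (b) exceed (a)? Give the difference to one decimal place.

Numerator → 95
Base → 191 + 12 + 95 + 20 + 24 + 69 = 411
REF1 = 95 / 411 = 0.2311
Base → 191 + 12 + 95 + 20 + 24 = 342
REF3 = 95 / 342 = 0.2778
Difference = 27.78 − 23.11 = 4.67 percentage points

4.7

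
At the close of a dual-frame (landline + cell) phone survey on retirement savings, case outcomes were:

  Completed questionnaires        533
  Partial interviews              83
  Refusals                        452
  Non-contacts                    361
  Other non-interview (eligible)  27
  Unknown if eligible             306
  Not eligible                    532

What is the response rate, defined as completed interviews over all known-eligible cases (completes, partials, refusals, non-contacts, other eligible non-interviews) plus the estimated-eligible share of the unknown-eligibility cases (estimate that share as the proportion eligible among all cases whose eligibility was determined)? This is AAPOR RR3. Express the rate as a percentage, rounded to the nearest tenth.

Num = 533
Known eligible = 533 + 83 + 452 + 361 + 27 = 1456
e = 1456 / (1456 + 532) = 1456 / 1988 = 0.7324
Eligible share of unknowns = 0.7324 × 306 = 224.11
Base = 1456 + 224.11 = 1680.11
RR3 = 533 / 1680.11 = 0.3172

31.7%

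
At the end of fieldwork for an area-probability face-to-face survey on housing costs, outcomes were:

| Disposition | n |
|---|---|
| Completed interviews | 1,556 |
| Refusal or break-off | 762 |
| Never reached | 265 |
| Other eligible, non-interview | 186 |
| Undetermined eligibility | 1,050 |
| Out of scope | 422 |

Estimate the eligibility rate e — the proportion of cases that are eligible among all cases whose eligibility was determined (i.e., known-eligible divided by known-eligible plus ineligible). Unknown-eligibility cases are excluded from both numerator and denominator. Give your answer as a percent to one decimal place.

Determined eligible: 1556 + 762 + 265 + 186 = 2769
e = 2769 / (2769 + 422) = 2769 / 3191 = 0.8678

86.8%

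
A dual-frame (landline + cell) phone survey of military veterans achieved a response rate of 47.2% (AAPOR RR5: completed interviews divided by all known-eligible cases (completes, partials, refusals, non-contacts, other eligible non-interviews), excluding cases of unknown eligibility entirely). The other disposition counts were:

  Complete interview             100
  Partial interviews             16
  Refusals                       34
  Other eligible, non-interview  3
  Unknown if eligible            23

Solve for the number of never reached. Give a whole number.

59

RR5 = 100 / D = 0.472
D = 100 / 0.472 = 211.9
Rest of base = 153
never reached = 211.9 − 153 ≈ 59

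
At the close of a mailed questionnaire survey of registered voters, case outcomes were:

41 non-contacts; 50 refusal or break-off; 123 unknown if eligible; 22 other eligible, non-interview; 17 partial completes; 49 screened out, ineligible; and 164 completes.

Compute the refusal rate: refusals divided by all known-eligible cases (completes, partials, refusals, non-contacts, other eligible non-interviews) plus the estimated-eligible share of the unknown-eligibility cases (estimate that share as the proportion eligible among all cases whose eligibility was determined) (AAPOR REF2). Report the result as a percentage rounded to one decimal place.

12.5%

Top = 50
Known eligible = 164 + 17 + 50 + 41 + 22 = 294
e = 294 / (294 + 49) = 294 / 343 = 0.8571
e × U = 0.8571 × 123 = 105.42
Base = 294 + 105.42 = 399.42
REF2 = 50 / 399.42 = 0.1252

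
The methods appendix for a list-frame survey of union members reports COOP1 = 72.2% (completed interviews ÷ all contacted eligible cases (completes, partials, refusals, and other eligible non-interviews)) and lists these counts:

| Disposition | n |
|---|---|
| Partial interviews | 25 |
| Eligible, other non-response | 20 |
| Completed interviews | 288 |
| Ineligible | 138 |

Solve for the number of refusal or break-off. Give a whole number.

66

COOP1 = 288 / D = 0.722
D = 288 / 0.722 = 398.9
Rest of base = 333
refusal or break-off = 398.9 − 333 ≈ 66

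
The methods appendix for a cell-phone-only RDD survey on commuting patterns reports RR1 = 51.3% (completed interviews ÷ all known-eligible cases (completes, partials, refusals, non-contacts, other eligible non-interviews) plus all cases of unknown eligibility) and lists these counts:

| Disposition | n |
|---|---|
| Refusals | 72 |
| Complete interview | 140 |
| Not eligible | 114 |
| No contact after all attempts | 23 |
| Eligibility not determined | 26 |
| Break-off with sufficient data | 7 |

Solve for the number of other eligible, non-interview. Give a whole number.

5

RR1 = 140 / D = 0.513
D = 140 / 0.513 = 272.9
Remaining denominator categories sum to 268
other eligible, non-interview = 272.9 − 268 ≈ 5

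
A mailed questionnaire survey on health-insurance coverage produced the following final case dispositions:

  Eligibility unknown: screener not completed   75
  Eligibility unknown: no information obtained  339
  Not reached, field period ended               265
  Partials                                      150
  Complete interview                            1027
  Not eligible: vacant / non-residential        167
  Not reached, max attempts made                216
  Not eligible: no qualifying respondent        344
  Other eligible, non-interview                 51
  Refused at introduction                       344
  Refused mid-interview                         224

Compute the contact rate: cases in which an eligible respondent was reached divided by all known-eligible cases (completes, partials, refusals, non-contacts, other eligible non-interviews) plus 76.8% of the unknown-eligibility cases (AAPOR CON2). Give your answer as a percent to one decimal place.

Refusals = 344 + 224 = 568
Non-contacts = 265 + 216 = 481
Undetermined eligibility = 75 + 339 = 414
Screened out, ineligible = 344 + 167 = 511
Num = 1027 + 150 + 568 + 51 = 1796
Determined eligible = 1027 + 150 + 568 + 481 + 51 = 2277
Eligible share of unknowns = 0.7680 × 414 = 317.95
Denom = 2277 + 317.95 = 2594.95
CON2 = 1796 / 2594.95 = 0.6921

69.2%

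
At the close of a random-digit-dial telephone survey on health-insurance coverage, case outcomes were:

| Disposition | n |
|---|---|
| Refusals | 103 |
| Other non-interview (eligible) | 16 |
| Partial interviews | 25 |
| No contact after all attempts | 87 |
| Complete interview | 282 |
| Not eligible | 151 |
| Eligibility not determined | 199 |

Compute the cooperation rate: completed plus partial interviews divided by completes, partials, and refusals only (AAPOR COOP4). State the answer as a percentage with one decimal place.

74.9%

Numerator: 282 + 25 = 307
Denominator: 282 + 25 + 103 = 410
COOP4 = 307 / 410 = 0.7488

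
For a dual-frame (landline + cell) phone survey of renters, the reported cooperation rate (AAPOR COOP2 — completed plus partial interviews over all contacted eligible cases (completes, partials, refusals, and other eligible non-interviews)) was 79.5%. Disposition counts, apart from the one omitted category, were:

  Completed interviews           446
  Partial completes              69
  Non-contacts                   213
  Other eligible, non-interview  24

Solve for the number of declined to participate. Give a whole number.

Top: 446 + 69 = 515
COOP2 = 515 / D = 0.795
D = 515 / 0.795 = 647.8
Other denominator terms total 539
declined to participate = 647.8 − 539 ≈ 109

109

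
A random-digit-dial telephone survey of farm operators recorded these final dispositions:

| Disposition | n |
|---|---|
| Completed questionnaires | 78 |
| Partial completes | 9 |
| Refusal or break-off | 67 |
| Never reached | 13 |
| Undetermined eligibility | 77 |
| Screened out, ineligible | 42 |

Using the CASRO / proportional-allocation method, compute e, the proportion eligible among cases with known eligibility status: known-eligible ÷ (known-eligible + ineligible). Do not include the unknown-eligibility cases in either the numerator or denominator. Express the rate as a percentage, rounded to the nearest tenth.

Determined eligible: 78 + 9 + 67 + 13 = 167
e = 167 / (167 + 42) = 167 / 209 = 0.7990

79.9%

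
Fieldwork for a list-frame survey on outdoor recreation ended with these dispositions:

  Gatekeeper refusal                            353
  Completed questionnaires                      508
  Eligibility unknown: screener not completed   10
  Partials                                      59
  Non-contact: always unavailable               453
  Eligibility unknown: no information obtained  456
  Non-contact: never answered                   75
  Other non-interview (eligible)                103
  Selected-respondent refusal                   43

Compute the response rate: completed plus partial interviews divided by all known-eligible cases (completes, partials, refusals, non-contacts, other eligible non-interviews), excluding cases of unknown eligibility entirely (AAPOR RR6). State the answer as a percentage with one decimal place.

Refusals = 353 + 43 = 396
Non-contacts = 75 + 453 = 528
Undetermined eligibility = 10 + 456 = 466
Numerator = 508 + 59 = 567
Denom = 508 + 59 + 396 + 528 + 103 = 1594
RR6 = 567 / 1594 = 0.3557

35.6%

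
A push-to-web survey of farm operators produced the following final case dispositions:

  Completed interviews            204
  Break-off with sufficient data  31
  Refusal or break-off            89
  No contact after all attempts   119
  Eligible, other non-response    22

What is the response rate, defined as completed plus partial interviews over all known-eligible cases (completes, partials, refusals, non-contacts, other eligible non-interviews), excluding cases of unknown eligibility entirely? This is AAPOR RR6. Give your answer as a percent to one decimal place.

Top → 204 + 31 = 235
Base → 204 + 31 + 89 + 119 + 22 = 465
RR6 = 235 / 465 = 0.5054

50.5%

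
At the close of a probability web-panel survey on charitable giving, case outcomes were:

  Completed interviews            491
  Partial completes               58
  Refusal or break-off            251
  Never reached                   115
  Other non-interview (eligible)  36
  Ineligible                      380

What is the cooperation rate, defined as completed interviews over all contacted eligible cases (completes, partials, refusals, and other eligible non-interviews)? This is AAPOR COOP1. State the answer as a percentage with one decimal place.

Numerator = 491
Base = 491 + 58 + 251 + 36 = 836
COOP1 = 491 / 836 = 0.5873

58.7%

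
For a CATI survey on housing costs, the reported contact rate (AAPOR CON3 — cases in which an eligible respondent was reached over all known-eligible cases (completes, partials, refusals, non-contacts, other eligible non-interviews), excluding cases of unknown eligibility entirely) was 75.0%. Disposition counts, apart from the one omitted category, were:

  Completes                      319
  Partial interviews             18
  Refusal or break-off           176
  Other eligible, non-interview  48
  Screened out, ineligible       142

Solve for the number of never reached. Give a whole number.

187

Num: 319 + 18 + 176 + 48 = 561
CON3 = 561 / D = 0.750
D = 561 / 0.750 = 748.0
Rest of base = 561
never reached = 748.0 − 561 ≈ 187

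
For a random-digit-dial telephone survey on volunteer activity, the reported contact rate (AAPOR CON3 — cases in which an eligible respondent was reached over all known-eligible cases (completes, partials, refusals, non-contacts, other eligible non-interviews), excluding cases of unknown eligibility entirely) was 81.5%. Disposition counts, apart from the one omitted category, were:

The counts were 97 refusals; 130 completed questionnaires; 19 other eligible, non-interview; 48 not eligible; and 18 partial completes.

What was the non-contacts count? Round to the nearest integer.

60

Top = 130 + 18 + 97 + 19 = 264
CON3 = 264 / D = 0.815
D = 264 / 0.815 = 323.9
Remaining denominator categories sum to 264
non-contacts = 323.9 − 264 ≈ 60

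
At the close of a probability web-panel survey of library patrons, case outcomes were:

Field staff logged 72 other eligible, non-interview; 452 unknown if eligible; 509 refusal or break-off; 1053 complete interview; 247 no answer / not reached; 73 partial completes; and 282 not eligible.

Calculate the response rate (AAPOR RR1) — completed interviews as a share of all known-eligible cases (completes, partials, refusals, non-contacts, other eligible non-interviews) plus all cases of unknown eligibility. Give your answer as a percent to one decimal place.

Top = 1053
Denominator = 1053 + 73 + 509 + 247 + 72 + 452 = 2406
RR1 = 1053 / 2406 = 0.4377

43.8%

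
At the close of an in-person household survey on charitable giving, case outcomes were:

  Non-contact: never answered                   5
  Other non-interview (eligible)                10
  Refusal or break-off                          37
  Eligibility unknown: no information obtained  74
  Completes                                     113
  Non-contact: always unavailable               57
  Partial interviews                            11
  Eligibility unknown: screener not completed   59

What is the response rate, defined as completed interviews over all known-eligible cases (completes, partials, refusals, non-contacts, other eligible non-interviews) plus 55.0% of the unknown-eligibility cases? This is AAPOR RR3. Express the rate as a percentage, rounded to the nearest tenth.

Never reached = 5 + 57 = 62
Undetermined eligibility = 59 + 74 = 133
Num = 113
Known eligible = 113 + 11 + 37 + 62 + 10 = 233
Estimated eligible among unknowns = 0.5500 × 133 = 73.15
Base = 233 + 73.15 = 306.15
RR3 = 113 / 306.15 = 0.3691

36.9%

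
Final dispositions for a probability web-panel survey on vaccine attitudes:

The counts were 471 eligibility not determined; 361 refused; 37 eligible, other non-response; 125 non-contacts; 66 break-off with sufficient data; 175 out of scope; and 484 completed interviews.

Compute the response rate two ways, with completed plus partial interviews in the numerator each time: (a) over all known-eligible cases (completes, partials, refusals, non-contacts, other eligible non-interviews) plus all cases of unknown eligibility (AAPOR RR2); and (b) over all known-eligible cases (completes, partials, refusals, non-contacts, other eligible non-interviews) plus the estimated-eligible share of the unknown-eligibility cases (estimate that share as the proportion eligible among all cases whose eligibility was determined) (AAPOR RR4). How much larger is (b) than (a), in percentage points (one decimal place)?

Top: 484 + 66 = 550
Denom: 484 + 66 + 361 + 125 + 37 + 471 = 1544
RR2 = 550 / 1544 = 0.3562
Determined eligible: 484 + 66 + 361 + 125 + 37 = 1073
e = 1073 / (1073 + 175) = 1073 / 1248 = 0.8598
Eligible share of unknowns: 0.8598 × 471 = 404.97
Denom: 1073 + 404.97 = 1477.97
RR4 = 550 / 1477.97 = 0.3721
Difference = 37.21 − 35.62 = 1.59 percentage points

1.6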